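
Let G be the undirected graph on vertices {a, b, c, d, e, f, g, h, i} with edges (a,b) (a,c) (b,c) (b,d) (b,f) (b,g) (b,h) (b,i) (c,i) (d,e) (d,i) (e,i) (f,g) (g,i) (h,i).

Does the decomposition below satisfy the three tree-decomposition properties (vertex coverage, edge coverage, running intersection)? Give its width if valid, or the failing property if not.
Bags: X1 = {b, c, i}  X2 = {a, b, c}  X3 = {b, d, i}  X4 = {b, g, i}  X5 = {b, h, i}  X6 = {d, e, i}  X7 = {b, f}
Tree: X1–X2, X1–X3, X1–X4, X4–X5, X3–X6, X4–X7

No — edge (g,f) lies in no bag.

A tree decomposition must satisfy three properties: every vertex lies in some bag; for every edge, both endpoints lie together in some bag; and for every vertex, the bags containing it form a connected subtree. Here edge (g,f) lies in no bag, so the decomposition is invalid.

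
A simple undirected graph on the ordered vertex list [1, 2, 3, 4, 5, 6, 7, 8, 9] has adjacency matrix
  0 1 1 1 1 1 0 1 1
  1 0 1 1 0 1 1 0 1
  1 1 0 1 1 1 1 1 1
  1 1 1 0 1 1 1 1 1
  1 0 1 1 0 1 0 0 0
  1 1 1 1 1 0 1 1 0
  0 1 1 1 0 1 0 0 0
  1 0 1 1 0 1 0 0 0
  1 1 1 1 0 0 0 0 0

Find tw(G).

A width-4 tree decomposition is:
Bags: B1 = {1, 3, 4, 5, 6}  B2 = {1, 2, 3, 4, 6}  B3 = {1, 2, 3, 4, 9}  B4 = {2, 3, 4, 6, 7}  B5 = {1, 3, 4, 6, 8}
Tree: B1–B2, B2–B3, B2–B4, B1–B5
The largest bag has 5 vertices, giving width 4; this decomposition certifies tw(G) ≤ 4. For the lower bound, the 5 vertices {1, 2, 3, 4, 9} are pairwise adjacent, and any tree decomposition puts a clique entirely inside one bag — forcing width ≥ 4. The upper and lower bounds meet at 4, so that is the treewidth.

4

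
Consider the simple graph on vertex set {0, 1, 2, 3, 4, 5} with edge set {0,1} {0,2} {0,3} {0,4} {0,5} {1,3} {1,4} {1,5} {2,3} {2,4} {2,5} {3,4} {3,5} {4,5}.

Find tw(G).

4

A width-4 tree decomposition is:
Bags: B1 = {0, 2, 3, 4, 5}  B2 = {0, 1, 3, 4, 5}
Tree: B1–B2
The largest bag has 5 vertices, giving width 4; this decomposition certifies tw(G) ≤ 4. On the other hand G contains the 5-clique {0, 1, 3, 4, 5}. A clique must lie in a single bag of any decomposition, so no decomposition can have width below 4. Combining the bounds, tw(G) = 4.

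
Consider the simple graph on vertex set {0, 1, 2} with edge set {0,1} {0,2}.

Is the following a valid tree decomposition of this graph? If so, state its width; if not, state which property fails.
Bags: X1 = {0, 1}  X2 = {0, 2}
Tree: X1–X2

Yes; width 1.

Vertex coverage: the bags together contain {0, 1, 2}, the full vertex set. Edge coverage: each edge of G has both endpoints in at least one bag. Running intersection: for every vertex, the bags containing it form a connected subtree. All three properties hold, so this is a valid tree decomposition of width max|bag| − 1 = 1, and hence tw(G) ≤ 1.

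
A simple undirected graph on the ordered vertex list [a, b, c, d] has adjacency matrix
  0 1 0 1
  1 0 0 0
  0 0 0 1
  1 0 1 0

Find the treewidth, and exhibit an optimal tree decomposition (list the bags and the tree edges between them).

Every bag has size at most 2, so the width is 2 − 1 = 1 and tw(G) ≤ 1. G has an edge, so its treewidth is at least 1. The upper and lower bounds meet at 1, so that is the treewidth.

Treewidth 1.
Bags: B1 = {c, d}  B2 = {a, d}  B3 = {a, b}
Tree: B1–B2, B2–B3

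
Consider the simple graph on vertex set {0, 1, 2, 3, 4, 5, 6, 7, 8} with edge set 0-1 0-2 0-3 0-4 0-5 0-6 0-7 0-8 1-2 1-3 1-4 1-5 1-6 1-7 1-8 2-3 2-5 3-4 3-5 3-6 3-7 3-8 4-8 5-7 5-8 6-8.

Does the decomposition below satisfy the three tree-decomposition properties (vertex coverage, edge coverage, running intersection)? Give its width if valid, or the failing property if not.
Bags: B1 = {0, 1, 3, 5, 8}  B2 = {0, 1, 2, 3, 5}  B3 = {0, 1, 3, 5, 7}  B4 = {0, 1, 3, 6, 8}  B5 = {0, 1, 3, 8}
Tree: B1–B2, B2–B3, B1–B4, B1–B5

No — vertex 4 appears in no bag.

A tree decomposition must satisfy three properties: every vertex lies in some bag; for every edge, both endpoints lie together in some bag; and for every vertex, the bags containing it form a connected subtree. Here vertex 4 appears in no bag, so the decomposition is invalid.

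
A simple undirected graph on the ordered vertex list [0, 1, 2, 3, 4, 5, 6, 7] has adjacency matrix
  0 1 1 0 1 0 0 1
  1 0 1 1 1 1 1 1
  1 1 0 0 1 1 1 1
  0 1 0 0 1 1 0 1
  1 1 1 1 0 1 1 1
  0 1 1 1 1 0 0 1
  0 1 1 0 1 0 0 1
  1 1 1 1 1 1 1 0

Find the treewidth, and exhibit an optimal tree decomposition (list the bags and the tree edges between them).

Treewidth 4.
Bags: B1 = {1, 2, 4, 5, 7}  B2 = {0, 1, 2, 4, 7}  B3 = {1, 2, 4, 6, 7}  B4 = {1, 3, 4, 5, 7}
Tree: B1–B2, B1–B3, B1–B4

Every bag has size at most 5, so the width is 5 − 1 = 4 and tw(G) ≤ 4. For the lower bound, the 5 vertices {0, 1, 2, 4, 7} are pairwise adjacent, and any tree decomposition puts a clique entirely inside one bag — forcing width ≥ 4. Combining the bounds, tw(G) = 4.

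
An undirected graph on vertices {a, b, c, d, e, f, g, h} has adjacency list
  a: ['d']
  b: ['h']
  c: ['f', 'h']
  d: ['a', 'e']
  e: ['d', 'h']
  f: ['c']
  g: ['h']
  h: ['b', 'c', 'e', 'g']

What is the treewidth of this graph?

A width-1 tree decomposition is:
Bags: B1 = {d, e}  B2 = {e, h}  B3 = {c, h}  B4 = {b, h}  B5 = {a, d}  B6 = {g, h}  B7 = {c, f}
Tree: B1–B2, B2–B3, B2–B4, B1–B5, B3–B6, B3–B7
The largest bag has 2 vertices, giving width 1; this decomposition certifies tw(G) ≤ 1. Any graph with an edge has treewidth ≥ 1, and G has the edge d–e. Combining the bounds, tw(G) = 1.

1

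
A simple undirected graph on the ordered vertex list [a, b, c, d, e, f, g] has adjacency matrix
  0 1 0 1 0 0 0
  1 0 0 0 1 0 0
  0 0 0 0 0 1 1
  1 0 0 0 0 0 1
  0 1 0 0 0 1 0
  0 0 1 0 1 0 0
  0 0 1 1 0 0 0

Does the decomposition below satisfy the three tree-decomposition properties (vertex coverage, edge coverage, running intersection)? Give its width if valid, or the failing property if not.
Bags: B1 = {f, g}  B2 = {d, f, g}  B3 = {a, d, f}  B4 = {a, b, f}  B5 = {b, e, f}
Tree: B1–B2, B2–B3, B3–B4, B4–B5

No — vertex c appears in no bag.

A tree decomposition must satisfy three properties: every vertex lies in some bag; for every edge, both endpoints lie together in some bag; and for every vertex, the bags containing it form a connected subtree. Here vertex c appears in no bag, so the decomposition is invalid.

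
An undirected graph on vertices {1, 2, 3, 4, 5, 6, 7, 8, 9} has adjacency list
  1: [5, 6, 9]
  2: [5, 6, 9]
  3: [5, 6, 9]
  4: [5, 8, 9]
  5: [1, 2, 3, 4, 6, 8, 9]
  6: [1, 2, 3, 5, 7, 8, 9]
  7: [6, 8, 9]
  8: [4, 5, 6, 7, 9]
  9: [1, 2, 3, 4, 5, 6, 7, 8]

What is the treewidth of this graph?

A width-3 tree decomposition is:
Bags: B1 = {1, 5, 6, 9}  B2 = {5, 6, 8, 9}  B3 = {4, 5, 8, 9}  B4 = {6, 7, 8, 9}  B5 = {3, 5, 6, 9}  B6 = {2, 5, 6, 9}
Tree: B1–B2, B2–B3, B2–B4, B2–B5, B1–B6
Every bag has size at most 4, so the width is 4 − 1 = 3 and tw(G) ≤ 3. On the other hand G contains the 4-clique {4, 5, 8, 9}. A clique must lie in a single bag of any decomposition, so no decomposition can have width below 3. Hence tw(G) = 3 exactly.

3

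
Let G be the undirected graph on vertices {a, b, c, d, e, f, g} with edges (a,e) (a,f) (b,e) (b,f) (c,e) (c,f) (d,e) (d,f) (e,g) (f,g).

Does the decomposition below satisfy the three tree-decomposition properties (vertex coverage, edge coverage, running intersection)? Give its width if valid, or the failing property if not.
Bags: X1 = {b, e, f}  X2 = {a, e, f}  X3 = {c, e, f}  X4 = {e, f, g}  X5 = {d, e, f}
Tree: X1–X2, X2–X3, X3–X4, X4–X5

Yes; width 2.

Vertex coverage: the bags together contain {a, b, c, d, e, f, g}, the full vertex set. Edge coverage: each edge of G has both endpoints in at least one bag. Running intersection: for every vertex, the bags containing it form a connected subtree. All three properties hold, so this is a valid tree decomposition of width max|bag| − 1 = 2, and hence tw(G) ≤ 2.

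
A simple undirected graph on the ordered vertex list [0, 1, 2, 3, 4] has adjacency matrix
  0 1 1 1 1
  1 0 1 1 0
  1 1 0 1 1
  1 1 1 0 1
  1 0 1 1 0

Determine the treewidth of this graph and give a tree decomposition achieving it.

The largest bag has 4 vertices, giving width 3; this decomposition certifies tw(G) ≤ 3. For the lower bound, the 4 vertices {0, 1, 2, 3} are pairwise adjacent, and any tree decomposition puts a clique entirely inside one bag — forcing width ≥ 3. Therefore the treewidth is 3.

Treewidth 3.
One such decomposition:
Bags: B1 = {0, 1, 2, 3}  B2 = {0, 2, 3, 4}
Tree: B1–B2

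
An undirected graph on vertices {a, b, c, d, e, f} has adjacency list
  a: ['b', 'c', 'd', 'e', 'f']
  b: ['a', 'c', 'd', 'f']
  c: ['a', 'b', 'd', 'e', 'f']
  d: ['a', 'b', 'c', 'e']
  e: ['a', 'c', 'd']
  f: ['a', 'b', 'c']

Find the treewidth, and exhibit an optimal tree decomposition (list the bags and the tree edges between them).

Treewidth 3.
Bags: B1 = {a, c, d, e}  B2 = {a, b, c, d}  B3 = {a, b, c, f}
Tree: B1–B2, B2–B3

The largest bag has 4 vertices, giving width 3; this decomposition certifies tw(G) ≤ 3. For the lower bound, the 4 vertices {a, c, d, e} are pairwise adjacent, and any tree decomposition puts a clique entirely inside one bag — forcing width ≥ 3. Combining the bounds, tw(G) = 3.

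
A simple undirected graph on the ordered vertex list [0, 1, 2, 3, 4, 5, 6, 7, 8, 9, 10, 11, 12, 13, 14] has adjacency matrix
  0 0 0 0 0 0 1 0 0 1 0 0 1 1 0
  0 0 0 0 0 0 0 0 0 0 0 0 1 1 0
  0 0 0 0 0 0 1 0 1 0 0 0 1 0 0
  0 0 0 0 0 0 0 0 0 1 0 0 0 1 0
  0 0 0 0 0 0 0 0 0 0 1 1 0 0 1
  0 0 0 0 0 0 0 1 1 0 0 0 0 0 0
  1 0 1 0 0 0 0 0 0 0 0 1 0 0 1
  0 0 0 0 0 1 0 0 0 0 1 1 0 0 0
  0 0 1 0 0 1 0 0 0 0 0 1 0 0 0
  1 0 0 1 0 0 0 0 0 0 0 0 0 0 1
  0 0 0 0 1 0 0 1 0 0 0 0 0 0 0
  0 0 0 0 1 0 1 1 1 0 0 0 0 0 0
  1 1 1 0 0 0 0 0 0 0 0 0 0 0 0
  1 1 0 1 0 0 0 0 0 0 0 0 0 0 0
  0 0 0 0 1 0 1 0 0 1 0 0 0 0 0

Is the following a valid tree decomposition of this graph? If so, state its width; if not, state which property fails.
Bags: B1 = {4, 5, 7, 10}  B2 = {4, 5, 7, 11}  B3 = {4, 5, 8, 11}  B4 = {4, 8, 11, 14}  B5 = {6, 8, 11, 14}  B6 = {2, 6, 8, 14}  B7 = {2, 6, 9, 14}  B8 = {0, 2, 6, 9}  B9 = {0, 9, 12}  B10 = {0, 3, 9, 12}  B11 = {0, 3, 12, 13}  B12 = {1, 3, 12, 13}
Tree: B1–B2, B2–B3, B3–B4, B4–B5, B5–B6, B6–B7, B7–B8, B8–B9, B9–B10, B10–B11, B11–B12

No — edge (2,12) lies in no bag.

A tree decomposition must satisfy three properties: every vertex lies in some bag; for every edge, both endpoints lie together in some bag; and for every vertex, the bags containing it form a connected subtree. Here edge (2,12) lies in no bag, so the decomposition is invalid.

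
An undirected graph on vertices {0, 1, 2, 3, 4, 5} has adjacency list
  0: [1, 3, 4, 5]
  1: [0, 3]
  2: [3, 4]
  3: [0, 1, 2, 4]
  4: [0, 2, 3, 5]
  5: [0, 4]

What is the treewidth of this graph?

2

A width-2 tree decomposition is:
Bags: B1 = {0, 3, 4}  B2 = {0, 1, 3}  B3 = {0, 4, 5}  B4 = {2, 3, 4}
Tree: B1–B2, B1–B3, B1–B4
The largest bag has 3 vertices, giving width 2; this decomposition certifies tw(G) ≤ 2. On the other hand G contains the 3-clique {0, 1, 3}. A clique must lie in a single bag of any decomposition, so no decomposition can have width below 2. Combining the bounds, tw(G) = 2.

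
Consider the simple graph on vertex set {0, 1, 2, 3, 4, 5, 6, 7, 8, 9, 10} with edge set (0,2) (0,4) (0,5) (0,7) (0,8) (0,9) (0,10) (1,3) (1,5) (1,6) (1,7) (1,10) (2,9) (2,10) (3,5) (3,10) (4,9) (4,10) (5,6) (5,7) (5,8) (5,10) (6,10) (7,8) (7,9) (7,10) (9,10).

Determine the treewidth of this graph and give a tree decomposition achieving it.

Each bag holds 4 vertices, so the decomposition has width 3, which upper-bounds the treewidth. Conversely, {0, 5, 7, 8} is a clique of size 4, and the vertices of any clique must share a bag in every tree decomposition; so some bag has ≥ 4 vertices and tw(G) ≥ 3. Combining the bounds, tw(G) = 3.

Treewidth 3.
Bags: B1 = {0, 7, 9, 10}  B2 = {0, 5, 7, 10}  B3 = {0, 5, 7, 8}  B4 = {0, 4, 9, 10}  B5 = {1, 5, 7, 10}  B6 = {1, 5, 6, 10}  B7 = {1, 3, 5, 10}  B8 = {0, 2, 9, 10}
Tree: B1–B2, B2–B3, B1–B4, B2–B5, B5–B6, B6–B7, B4–B8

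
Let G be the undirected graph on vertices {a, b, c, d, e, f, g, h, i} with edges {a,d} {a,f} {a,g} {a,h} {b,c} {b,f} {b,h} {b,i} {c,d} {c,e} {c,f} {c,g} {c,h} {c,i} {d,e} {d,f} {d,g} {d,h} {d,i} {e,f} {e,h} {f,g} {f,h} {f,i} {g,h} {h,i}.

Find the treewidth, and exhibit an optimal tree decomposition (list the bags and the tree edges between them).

Treewidth 4.
One such decomposition:
Bags: B1 = {c, d, f, g, h}  B2 = {a, d, f, g, h}  B3 = {c, d, f, h, i}  B4 = {c, d, e, f, h}  B5 = {b, c, f, h, i}
Tree: B1–B2, B1–B3, B3–B4, B3–B5

Each bag holds 5 vertices, so the decomposition has width 4, which upper-bounds the treewidth. Conversely, {c, d, f, g, h} is a clique of size 5, and the vertices of any clique must share a bag in every tree decomposition; so some bag has ≥ 5 vertices and tw(G) ≥ 4. The upper and lower bounds meet at 4, so that is the treewidth.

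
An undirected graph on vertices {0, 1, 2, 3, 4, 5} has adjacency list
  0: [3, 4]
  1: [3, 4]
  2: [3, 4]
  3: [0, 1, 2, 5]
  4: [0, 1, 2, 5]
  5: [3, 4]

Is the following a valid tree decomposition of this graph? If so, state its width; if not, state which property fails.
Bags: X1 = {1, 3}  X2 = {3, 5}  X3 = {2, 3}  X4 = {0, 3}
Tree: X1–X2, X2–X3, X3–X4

No — vertex 4 appears in no bag.

A tree decomposition must satisfy three properties: every vertex lies in some bag; for every edge, both endpoints lie together in some bag; and for every vertex, the bags containing it form a connected subtree. Here vertex 4 appears in no bag, so the decomposition is invalid.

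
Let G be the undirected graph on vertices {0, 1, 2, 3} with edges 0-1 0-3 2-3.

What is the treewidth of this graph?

A width-1 tree decomposition is:
Bags: B1 = {2, 3}  B2 = {0, 3}  B3 = {0, 1}
Tree: B1–B2, B2–B3
Every bag has size at most 2, so the width is 2 − 1 = 1 and tw(G) ≤ 1. Any graph with an edge has treewidth ≥ 1, and G has the edge 2–3. Hence tw(G) = 1 exactly.

1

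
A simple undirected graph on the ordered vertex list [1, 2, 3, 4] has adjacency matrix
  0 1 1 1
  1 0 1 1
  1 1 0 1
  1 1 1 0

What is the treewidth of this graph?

A width-3 tree decomposition is:
Bags: B1 = {1, 2, 3, 4}
Tree: (single bag)
With just one bag of size 4, the width is 4 − 1 = 3, so tw(G) ≤ 3. On the other hand G contains the 4-clique {1, 2, 3, 4}. A clique must lie in a single bag of any decomposition, so no decomposition can have width below 3. Combining the bounds, tw(G) = 3.

3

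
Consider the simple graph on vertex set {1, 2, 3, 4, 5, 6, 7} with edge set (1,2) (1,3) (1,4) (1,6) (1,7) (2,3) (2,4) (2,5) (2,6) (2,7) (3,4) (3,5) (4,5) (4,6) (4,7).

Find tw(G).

A width-3 tree decomposition is:
Bags: B1 = {1, 2, 3, 4}  B2 = {2, 3, 4, 5}  B3 = {1, 2, 4, 7}  B4 = {1, 2, 4, 6}
Tree: B1–B2, B1–B3, B1–B4
Every bag has size at most 4, so the width is 4 − 1 = 3 and tw(G) ≤ 3. Conversely, {1, 2, 3, 4} is a clique of size 4, and the vertices of any clique must share a bag in every tree decomposition; so some bag has ≥ 4 vertices and tw(G) ≥ 3. Therefore the treewidth is 3.

3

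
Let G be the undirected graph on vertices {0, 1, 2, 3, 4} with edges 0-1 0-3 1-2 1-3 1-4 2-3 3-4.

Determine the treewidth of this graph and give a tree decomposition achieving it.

Each bag holds 3 vertices, so the decomposition has width 2, which upper-bounds the treewidth. Conversely, {0, 1, 3} is a clique of size 3, and the vertices of any clique must share a bag in every tree decomposition; so some bag has ≥ 3 vertices and tw(G) ≥ 2. The upper and lower bounds meet at 2, so that is the treewidth.

Treewidth 2.
One optimal decomposition is:
Bags: B1 = {1, 3, 4}  B2 = {0, 1, 3}  B3 = {1, 2, 3}
Tree: B1–B2, B2–B3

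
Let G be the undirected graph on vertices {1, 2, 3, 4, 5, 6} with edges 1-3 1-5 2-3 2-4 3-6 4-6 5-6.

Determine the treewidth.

2

A width-2 tree decomposition is:
Bags: B1 = {1, 3, 5}  B2 = {3, 5, 6}  B3 = {2, 3, 6}  B4 = {2, 4, 6}
Tree: B1–B2, B2–B3, B3–B4
The largest bag has 3 vertices, giving width 2; this decomposition certifies tw(G) ≤ 2. For the lower bound, G contains the cycle 1–5–6–3–1, so G is not a forest; only forests have treewidth ≤ 1, hence tw(G) ≥ 2. Hence tw(G) = 2 exactly.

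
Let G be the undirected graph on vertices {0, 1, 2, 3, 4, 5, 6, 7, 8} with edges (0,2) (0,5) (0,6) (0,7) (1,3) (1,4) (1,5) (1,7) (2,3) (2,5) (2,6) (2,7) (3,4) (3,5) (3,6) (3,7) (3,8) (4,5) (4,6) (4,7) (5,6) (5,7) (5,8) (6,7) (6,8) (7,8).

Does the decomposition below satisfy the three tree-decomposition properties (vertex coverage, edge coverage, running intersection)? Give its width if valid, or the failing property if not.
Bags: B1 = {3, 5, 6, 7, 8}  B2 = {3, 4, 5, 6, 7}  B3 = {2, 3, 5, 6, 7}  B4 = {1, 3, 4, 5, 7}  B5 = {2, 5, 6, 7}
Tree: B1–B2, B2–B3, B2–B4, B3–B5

A tree decomposition must satisfy three properties: every vertex lies in some bag; for every edge, both endpoints lie together in some bag; and for every vertex, the bags containing it form a connected subtree. Here vertex 0 appears in no bag, so the decomposition is invalid.

No — vertex 0 appears in no bag.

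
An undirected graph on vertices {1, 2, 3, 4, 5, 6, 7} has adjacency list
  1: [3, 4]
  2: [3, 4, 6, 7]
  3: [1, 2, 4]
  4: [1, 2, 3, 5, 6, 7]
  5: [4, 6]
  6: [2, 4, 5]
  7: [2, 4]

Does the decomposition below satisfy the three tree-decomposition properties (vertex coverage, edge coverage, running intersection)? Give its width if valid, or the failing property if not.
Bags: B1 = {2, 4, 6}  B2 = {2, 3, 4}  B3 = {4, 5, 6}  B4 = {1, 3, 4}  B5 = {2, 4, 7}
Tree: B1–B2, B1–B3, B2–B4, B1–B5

Checking the three conditions: (i) the bags cover all of {1, 2, 3, 4, 5, 6, 7}; (ii) for each edge, some bag contains both endpoints; (iii) the bags containing any fixed vertex form a subtree. All hold, so the decomposition is valid with width 3 − 1 = 2.

Yes; width 2.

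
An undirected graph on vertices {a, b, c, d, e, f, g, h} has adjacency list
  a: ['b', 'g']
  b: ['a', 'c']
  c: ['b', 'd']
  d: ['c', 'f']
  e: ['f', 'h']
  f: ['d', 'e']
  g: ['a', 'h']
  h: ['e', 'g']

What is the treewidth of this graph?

2

A width-2 tree decomposition is:
Bags: B1 = {c, d, f}  B2 = {c, e, f}  B3 = {c, e, h}  B4 = {c, g, h}  B5 = {a, c, g}  B6 = {a, b, c}
Tree: B1–B2, B2–B3, B3–B4, B4–B5, B5–B6
The largest bag has 3 vertices, giving width 2; this decomposition certifies tw(G) ≤ 2. The edges c–d–f–e–h–g–a–b–c form a cycle, so G is not a tree and its treewidth is at least 2. Hence tw(G) = 2 exactly.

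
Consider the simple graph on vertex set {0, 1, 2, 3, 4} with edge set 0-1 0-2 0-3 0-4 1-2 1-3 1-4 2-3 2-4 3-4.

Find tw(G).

4

A width-4 tree decomposition is:
Bags: B1 = {0, 1, 2, 3, 4}
Tree: (single bag)
A single bag containing all 5 vertices is trivially a valid decomposition of width 4. On the other hand G contains the 5-clique {0, 1, 2, 3, 4}. A clique must lie in a single bag of any decomposition, so no decomposition can have width below 4. Therefore the treewidth is 4.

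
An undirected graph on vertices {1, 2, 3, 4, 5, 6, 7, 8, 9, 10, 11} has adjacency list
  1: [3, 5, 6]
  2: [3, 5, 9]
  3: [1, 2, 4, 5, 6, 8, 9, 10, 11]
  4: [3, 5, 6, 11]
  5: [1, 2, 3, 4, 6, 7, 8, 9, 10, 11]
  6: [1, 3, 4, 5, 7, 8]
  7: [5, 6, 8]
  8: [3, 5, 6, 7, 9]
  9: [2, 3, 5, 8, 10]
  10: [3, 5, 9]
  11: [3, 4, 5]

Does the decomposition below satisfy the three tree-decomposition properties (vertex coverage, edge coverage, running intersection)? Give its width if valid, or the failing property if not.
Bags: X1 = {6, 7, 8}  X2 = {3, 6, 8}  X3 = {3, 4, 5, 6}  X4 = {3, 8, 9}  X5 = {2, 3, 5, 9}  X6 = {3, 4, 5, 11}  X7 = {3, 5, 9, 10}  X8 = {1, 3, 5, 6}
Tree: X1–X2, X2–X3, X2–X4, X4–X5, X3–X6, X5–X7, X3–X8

No — edge (5,7) lies in no bag.

A tree decomposition must satisfy three properties: every vertex lies in some bag; for every edge, both endpoints lie together in some bag; and for every vertex, the bags containing it form a connected subtree. Here edge (5,7) lies in no bag, so the decomposition is invalid.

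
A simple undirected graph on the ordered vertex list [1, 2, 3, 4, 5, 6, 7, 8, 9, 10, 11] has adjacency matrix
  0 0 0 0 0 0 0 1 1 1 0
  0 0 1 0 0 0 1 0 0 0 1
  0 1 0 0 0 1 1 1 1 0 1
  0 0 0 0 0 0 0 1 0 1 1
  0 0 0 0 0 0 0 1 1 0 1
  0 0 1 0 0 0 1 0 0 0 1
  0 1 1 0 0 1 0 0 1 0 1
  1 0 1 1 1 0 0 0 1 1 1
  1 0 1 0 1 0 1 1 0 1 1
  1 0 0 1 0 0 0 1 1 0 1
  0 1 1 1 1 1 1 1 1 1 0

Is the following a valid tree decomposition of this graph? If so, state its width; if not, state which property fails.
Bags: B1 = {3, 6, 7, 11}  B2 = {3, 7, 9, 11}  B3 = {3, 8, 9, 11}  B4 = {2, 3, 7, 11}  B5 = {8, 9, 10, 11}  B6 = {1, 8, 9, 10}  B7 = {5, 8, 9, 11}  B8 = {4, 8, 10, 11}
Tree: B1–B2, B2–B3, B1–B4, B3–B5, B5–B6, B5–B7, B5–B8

Yes; width 3.

Checking the three conditions: (i) the bags cover all of {1, 2, 3, 4, 5, 6, 7, 8, 9, 10, 11}; (ii) for each edge, some bag contains both endpoints; (iii) the bags containing any fixed vertex form a subtree. All hold, so the decomposition is valid with width 4 − 1 = 3.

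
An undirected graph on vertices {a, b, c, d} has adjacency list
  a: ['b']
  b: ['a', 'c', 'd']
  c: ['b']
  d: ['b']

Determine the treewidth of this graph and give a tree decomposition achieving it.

Each bag holds 2 vertices, so the decomposition has width 1, which upper-bounds the treewidth. G has an edge, so its treewidth is at least 1. Hence tw(G) = 1 exactly.

Treewidth 1.
One optimal decomposition is:
Bags: B1 = {b, d}  B2 = {a, b}  B3 = {b, c}
Tree: B1–B2, B1–B3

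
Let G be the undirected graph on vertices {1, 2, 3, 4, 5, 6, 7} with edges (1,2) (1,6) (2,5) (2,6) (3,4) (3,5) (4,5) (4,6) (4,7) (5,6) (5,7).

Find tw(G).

A width-2 tree decomposition is:
Bags: B1 = {4, 5, 6}  B2 = {3, 4, 5}  B3 = {2, 5, 6}  B4 = {1, 2, 6}  B5 = {4, 5, 7}
Tree: B1–B2, B1–B3, B3–B4, B1–B5
Each bag holds 3 vertices, so the decomposition has width 2, which upper-bounds the treewidth. On the other hand G contains the 3-clique {1, 2, 6}. A clique must lie in a single bag of any decomposition, so no decomposition can have width below 2. Combining the bounds, tw(G) = 2.

2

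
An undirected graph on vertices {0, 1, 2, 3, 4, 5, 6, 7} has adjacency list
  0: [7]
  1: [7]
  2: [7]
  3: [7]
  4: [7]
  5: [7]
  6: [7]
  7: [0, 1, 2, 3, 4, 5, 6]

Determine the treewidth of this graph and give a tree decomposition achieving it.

Treewidth 1.
Bags: B1 = {1, 7}  B2 = {3, 7}  B3 = {0, 7}  B4 = {5, 7}  B5 = {4, 7}  B6 = {6, 7}  B7 = {2, 7}
Tree: B1–B2, B2–B3, B2–B4, B4–B5, B5–B6, B5–B7

Each bag holds 2 vertices, so the decomposition has width 1, which upper-bounds the treewidth. Any graph with an edge has treewidth ≥ 1, and G has the edge 1–7. Therefore the treewidth is 1.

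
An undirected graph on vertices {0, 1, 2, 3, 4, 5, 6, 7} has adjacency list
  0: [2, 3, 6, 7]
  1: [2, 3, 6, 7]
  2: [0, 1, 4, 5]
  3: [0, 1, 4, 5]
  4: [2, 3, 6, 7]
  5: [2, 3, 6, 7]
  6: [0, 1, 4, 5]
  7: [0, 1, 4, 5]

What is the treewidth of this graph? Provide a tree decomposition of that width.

Treewidth 4.
Bags: B1 = {0, 2, 3, 6, 7}  B2 = {1, 2, 3, 6, 7}  B3 = {2, 3, 4, 6, 7}  B4 = {2, 3, 5, 6, 7}
Tree: B1–B2, B2–B3, B3–B4

Every bag has size at most 5, so the width is 5 − 1 = 4 and tw(G) ≤ 4. For the lower bound: the 5 vertex sets {0,3}, {1,7}, {4,6}, {2}, {5} are disjoint, each induces a connected subgraph, and every pair is joined by at least one edge of G. Contracting each set to a single vertex therefore yields K_{5} as a minor, and since treewidth is minor-monotone, tw(G) ≥ tw(K_{5}) = 4. The upper and lower bounds meet at 4, so that is the treewidth.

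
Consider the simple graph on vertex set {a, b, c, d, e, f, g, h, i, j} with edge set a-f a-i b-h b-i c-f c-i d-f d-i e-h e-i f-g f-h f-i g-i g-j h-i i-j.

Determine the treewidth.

A width-2 tree decomposition is:
Bags: B1 = {f, h, i}  B2 = {f, g, i}  B3 = {g, i, j}  B4 = {e, h, i}  B5 = {a, f, i}  B6 = {c, f, i}  B7 = {b, h, i}  B8 = {d, f, i}
Tree: B1–B2, B2–B3, B1–B4, B2–B5, B5–B6, B4–B7, B6–B8
Every bag has size at most 3, so the width is 3 − 1 = 2 and tw(G) ≤ 2. For the lower bound, the 3 vertices {g, i, j} are pairwise adjacent, and any tree decomposition puts a clique entirely inside one bag — forcing width ≥ 2. Combining the bounds, tw(G) = 2.

2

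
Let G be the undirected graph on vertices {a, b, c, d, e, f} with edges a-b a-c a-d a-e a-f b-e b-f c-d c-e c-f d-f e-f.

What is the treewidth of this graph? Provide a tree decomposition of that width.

The largest bag has 4 vertices, giving width 3; this decomposition certifies tw(G) ≤ 3. For the lower bound, the 4 vertices {a, c, d, f} are pairwise adjacent, and any tree decomposition puts a clique entirely inside one bag — forcing width ≥ 3. Hence tw(G) = 3 exactly.

Treewidth 3.
One optimal decomposition is:
Bags: B1 = {a, c, d, f}  B2 = {a, c, e, f}  B3 = {a, b, e, f}
Tree: B1–B2, B2–B3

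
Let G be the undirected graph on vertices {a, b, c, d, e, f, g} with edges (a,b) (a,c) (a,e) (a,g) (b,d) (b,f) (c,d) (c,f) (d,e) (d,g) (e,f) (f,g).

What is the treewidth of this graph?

A width-3 tree decomposition is:
Bags: B1 = {a, c, d, f}  B2 = {a, b, d, f}  B3 = {a, d, e, f}  B4 = {a, d, f, g}
Tree: B1–B2, B2–B3, B3–B4
Each bag holds 4 vertices, so the decomposition has width 3, which upper-bounds the treewidth. For the lower bound: the 4 vertex sets {c,f}, {b,d}, {a}, {e} are disjoint, each induces a connected subgraph, and every pair is joined by at least one edge of G. Contracting each set to a single vertex therefore yields K_{4} as a minor, and since treewidth is minor-monotone, tw(G) ≥ tw(K_{4}) = 3. The upper and lower bounds meet at 3, so that is the treewidth.

3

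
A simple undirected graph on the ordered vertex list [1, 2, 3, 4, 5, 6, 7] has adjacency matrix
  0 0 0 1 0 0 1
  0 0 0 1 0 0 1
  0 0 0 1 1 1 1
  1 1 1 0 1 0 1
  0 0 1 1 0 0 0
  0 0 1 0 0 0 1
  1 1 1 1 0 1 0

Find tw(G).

A width-2 tree decomposition is:
Bags: B1 = {2, 4, 7}  B2 = {3, 4, 7}  B3 = {3, 4, 5}  B4 = {3, 6, 7}  B5 = {1, 4, 7}
Tree: B1–B2, B2–B3, B2–B4, B1–B5
The largest bag has 3 vertices, giving width 2; this decomposition certifies tw(G) ≤ 2. For the lower bound, the 3 vertices {3, 4, 5} are pairwise adjacent, and any tree decomposition puts a clique entirely inside one bag — forcing width ≥ 2. The upper and lower bounds meet at 2, so that is the treewidth.

2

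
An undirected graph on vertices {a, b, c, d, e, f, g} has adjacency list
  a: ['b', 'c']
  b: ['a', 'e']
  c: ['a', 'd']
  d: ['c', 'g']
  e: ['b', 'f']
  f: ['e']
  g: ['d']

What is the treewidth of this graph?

1

A width-1 tree decomposition is:
Bags: B1 = {d, g}  B2 = {c, d}  B3 = {a, c}  B4 = {a, b}  B5 = {b, e}  B6 = {e, f}
Tree: B1–B2, B2–B3, B3–B4, B4–B5, B5–B6
The largest bag has 2 vertices, giving width 1; this decomposition certifies tw(G) ≤ 1. Since G has at least one edge (e.g. g–d), it is not an edgeless graph, so tw(G) ≥ 1. Hence tw(G) = 1 exactly.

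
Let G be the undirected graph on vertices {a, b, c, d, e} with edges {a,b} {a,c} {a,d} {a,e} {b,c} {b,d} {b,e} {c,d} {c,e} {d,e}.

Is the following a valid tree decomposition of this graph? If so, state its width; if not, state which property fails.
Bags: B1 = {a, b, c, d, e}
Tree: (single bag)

Yes; width 4.

Checking the three conditions: (i) the bags cover all of {a, b, c, d, e}; (ii) for each edge, some bag contains both endpoints; (iii) the bags containing any fixed vertex form a subtree. All hold, so the decomposition is valid with width 5 − 1 = 4.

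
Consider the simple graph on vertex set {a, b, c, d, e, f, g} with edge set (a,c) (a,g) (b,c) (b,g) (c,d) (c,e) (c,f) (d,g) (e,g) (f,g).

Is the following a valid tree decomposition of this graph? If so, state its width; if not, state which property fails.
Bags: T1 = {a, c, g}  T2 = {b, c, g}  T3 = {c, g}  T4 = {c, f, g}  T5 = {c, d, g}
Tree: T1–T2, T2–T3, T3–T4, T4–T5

No — vertex e appears in no bag.

A tree decomposition must satisfy three properties: every vertex lies in some bag; for every edge, both endpoints lie together in some bag; and for every vertex, the bags containing it form a connected subtree. Here vertex e appears in no bag, so the decomposition is invalid.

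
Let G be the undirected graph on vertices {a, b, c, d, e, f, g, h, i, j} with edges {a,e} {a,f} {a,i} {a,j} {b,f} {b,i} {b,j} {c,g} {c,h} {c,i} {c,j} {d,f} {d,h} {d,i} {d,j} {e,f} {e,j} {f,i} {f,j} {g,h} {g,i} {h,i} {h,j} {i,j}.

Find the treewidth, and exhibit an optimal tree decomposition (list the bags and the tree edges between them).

Treewidth 3.
One optimal decomposition is:
Bags: B1 = {c, h, i, j}  B2 = {d, h, i, j}  B3 = {d, f, i, j}  B4 = {b, f, i, j}  B5 = {a, f, i, j}  B6 = {a, e, f, j}  B7 = {c, g, h, i}
Tree: B1–B2, B2–B3, B3–B4, B3–B5, B5–B6, B1–B7

Every bag has size at most 4, so the width is 4 − 1 = 3 and tw(G) ≤ 3. On the other hand G contains the 4-clique {a, e, f, j}. A clique must lie in a single bag of any decomposition, so no decomposition can have width below 3. Hence tw(G) = 3 exactly.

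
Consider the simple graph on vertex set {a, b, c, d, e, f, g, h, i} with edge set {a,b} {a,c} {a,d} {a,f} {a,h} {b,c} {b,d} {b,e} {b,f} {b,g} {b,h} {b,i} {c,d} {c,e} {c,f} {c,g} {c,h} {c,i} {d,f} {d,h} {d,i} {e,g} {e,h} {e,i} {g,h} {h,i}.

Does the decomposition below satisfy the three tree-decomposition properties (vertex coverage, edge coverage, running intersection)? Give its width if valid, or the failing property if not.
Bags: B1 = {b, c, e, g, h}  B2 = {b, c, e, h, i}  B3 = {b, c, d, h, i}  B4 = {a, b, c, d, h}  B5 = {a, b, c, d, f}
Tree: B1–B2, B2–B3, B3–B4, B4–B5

Vertex coverage: the bags together contain {a, b, c, d, e, f, g, h, i}, the full vertex set. Edge coverage: each edge of G has both endpoints in at least one bag. Running intersection: for every vertex, the bags containing it form a connected subtree. All three properties hold, so this is a valid tree decomposition of width max|bag| − 1 = 4, and hence tw(G) ≤ 4.

Yes; width 4.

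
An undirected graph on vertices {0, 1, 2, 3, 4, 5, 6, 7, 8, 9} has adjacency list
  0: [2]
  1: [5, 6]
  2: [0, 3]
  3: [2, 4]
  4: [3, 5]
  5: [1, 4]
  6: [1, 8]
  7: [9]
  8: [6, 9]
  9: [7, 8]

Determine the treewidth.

1

A width-1 tree decomposition is:
Bags: B1 = {7, 9}  B2 = {8, 9}  B3 = {6, 8}  B4 = {1, 6}  B5 = {1, 5}  B6 = {4, 5}  B7 = {3, 4}  B8 = {2, 3}  B9 = {0, 2}
Tree: B1–B2, B2–B3, B3–B4, B4–B5, B5–B6, B6–B7, B7–B8, B8–B9
The largest bag has 2 vertices, giving width 1; this decomposition certifies tw(G) ≤ 1. G has an edge, so its treewidth is at least 1. Hence tw(G) = 1 exactly.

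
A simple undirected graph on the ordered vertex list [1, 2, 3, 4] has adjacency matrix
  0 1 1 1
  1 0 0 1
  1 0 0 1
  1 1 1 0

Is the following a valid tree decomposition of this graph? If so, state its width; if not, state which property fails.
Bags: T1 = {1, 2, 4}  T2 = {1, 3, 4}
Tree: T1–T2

Checking the three conditions: (i) the bags cover all of {1, 2, 3, 4}; (ii) for each edge, some bag contains both endpoints; (iii) the bags containing any fixed vertex form a subtree. All hold, so the decomposition is valid with width 3 − 1 = 2.

Yes; width 2.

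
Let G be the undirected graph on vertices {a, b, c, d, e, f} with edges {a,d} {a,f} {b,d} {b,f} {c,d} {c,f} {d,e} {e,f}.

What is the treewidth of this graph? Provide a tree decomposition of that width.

Every bag has size at most 3, so the width is 3 − 1 = 2 and tw(G) ≤ 2. Since c–f–a–d–c is a cycle in G, G is not acyclic. Forests are exactly the graphs of treewidth ≤ 1, so tw(G) ≥ 2. Combining the bounds, tw(G) = 2.

Treewidth 2.
One optimal decomposition is:
Bags: B1 = {c, d, f}  B2 = {a, d, f}  B3 = {b, d, f}  B4 = {d, e, f}
Tree: B1–B2, B2–B3, B3–B4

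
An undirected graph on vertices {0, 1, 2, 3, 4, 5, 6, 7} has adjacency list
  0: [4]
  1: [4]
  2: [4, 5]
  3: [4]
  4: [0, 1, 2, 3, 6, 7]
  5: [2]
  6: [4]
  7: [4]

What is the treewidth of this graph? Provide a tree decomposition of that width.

Treewidth 1.
One such decomposition:
Bags: B1 = {2, 5}  B2 = {2, 4}  B3 = {4, 7}  B4 = {4, 6}  B5 = {1, 4}  B6 = {3, 4}  B7 = {0, 4}
Tree: B1–B2, B2–B3, B3–B4, B3–B5, B3–B6, B3–B7

Each bag holds 2 vertices, so the decomposition has width 1, which upper-bounds the treewidth. G has an edge, so its treewidth is at least 1. Therefore the treewidth is 1.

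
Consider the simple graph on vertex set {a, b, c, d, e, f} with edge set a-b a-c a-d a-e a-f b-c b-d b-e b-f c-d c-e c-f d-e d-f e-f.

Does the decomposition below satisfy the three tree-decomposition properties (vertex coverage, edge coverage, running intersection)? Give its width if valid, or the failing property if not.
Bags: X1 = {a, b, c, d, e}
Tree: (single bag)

No — vertex f appears in no bag.

A tree decomposition must satisfy three properties: every vertex lies in some bag; for every edge, both endpoints lie together in some bag; and for every vertex, the bags containing it form a connected subtree. Here vertex f appears in no bag, so the decomposition is invalid.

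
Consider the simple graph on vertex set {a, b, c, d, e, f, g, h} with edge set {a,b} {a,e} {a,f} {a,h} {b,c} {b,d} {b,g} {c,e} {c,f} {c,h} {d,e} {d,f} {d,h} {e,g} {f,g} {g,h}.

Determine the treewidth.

4

A width-4 tree decomposition is:
Bags: B1 = {a, c, d, e, g}  B2 = {a, c, d, g, h}  B3 = {a, c, d, f, g}  B4 = {a, b, c, d, g}
Tree: B1–B2, B2–B3, B3–B4
The largest bag has 5 vertices, giving width 4; this decomposition certifies tw(G) ≤ 4. For the lower bound: the 5 vertex sets {e,g}, {a,h}, {c,f}, {d}, {b} are disjoint, each induces a connected subgraph, and every pair is joined by at least one edge of G. Contracting each set to a single vertex therefore yields K_{5} as a minor, and since treewidth is minor-monotone, tw(G) ≥ tw(K_{5}) = 4. Combining the bounds, tw(G) = 4.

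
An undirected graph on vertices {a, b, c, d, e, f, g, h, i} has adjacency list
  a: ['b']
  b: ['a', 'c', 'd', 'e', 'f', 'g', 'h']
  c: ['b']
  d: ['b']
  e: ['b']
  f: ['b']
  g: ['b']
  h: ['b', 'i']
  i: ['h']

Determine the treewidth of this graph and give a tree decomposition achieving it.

Treewidth 1.
One optimal decomposition is:
Bags: B1 = {b, g}  B2 = {b, c}  B3 = {b, d}  B4 = {a, b}  B5 = {b, h}  B6 = {b, e}  B7 = {b, f}  B8 = {h, i}
Tree: B1–B2, B2–B3, B3–B4, B2–B5, B3–B6, B5–B7, B5–B8

Each bag holds 2 vertices, so the decomposition has width 1, which upper-bounds the treewidth. G has an edge, so its treewidth is at least 1. The upper and lower bounds meet at 1, so that is the treewidth.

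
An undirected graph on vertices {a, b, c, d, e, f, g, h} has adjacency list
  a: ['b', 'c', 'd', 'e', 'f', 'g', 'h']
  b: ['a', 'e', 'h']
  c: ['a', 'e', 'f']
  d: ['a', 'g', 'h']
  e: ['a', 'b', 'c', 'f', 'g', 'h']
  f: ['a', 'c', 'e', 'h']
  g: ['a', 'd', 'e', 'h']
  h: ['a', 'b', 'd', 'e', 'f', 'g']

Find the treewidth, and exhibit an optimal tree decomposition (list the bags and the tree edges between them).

Treewidth 3.
Bags: B1 = {a, c, e, f}  B2 = {a, e, f, h}  B3 = {a, e, g, h}  B4 = {a, d, g, h}  B5 = {a, b, e, h}
Tree: B1–B2, B2–B3, B3–B4, B3–B5

The largest bag has 4 vertices, giving width 3; this decomposition certifies tw(G) ≤ 3. On the other hand G contains the 4-clique {a, d, g, h}. A clique must lie in a single bag of any decomposition, so no decomposition can have width below 3. The upper and lower bounds meet at 3, so that is the treewidth.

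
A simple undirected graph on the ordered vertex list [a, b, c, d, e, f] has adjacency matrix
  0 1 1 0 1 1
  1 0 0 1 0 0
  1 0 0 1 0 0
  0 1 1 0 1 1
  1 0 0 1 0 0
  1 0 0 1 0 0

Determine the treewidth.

2

A width-2 tree decomposition is:
Bags: B1 = {a, d, e}  B2 = {a, b, d}  B3 = {a, c, d}  B4 = {a, d, f}
Tree: B1–B2, B2–B3, B3–B4
The largest bag has 3 vertices, giving width 2; this decomposition certifies tw(G) ≤ 2. Since e–a–b–d–e is a cycle in G, G is not acyclic. Forests are exactly the graphs of treewidth ≤ 1, so tw(G) ≥ 2. The upper and lower bounds meet at 2, so that is the treewidth.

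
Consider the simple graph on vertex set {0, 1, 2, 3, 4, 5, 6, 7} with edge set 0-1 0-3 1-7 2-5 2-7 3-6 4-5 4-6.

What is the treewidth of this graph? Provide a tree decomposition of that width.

Treewidth 2.
Bags: B1 = {0, 1, 7}  B2 = {0, 2, 7}  B3 = {0, 2, 5}  B4 = {0, 4, 5}  B5 = {0, 4, 6}  B6 = {0, 3, 6}
Tree: B1–B2, B2–B3, B3–B4, B4–B5, B5–B6

Each bag holds 3 vertices, so the decomposition has width 2, which upper-bounds the treewidth. Since 0–1–7–2–5–4–6–3–0 is a cycle in G, G is not acyclic. Forests are exactly the graphs of treewidth ≤ 1, so tw(G) ≥ 2. Hence tw(G) = 2 exactly.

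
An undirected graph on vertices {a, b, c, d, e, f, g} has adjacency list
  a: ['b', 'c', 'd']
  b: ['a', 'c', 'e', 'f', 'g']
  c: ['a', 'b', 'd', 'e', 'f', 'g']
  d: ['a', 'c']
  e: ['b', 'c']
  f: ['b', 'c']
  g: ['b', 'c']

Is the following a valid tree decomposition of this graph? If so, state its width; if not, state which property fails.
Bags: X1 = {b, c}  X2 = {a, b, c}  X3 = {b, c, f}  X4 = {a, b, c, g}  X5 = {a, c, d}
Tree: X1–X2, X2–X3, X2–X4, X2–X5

A tree decomposition must satisfy three properties: every vertex lies in some bag; for every edge, both endpoints lie together in some bag; and for every vertex, the bags containing it form a connected subtree. Here vertex e appears in no bag, so the decomposition is invalid.

No — vertex e appears in no bag.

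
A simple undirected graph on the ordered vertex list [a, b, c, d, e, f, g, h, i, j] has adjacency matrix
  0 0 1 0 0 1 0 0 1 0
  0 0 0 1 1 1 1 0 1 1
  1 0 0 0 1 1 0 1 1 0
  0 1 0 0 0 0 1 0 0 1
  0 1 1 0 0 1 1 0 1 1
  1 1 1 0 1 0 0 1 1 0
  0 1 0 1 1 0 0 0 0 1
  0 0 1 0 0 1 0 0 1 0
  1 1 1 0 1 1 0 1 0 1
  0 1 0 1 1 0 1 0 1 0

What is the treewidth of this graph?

3

A width-3 tree decomposition is:
Bags: B1 = {b, e, i, j}  B2 = {b, e, f, i}  B3 = {c, e, f, i}  B4 = {b, e, g, j}  B5 = {a, c, f, i}  B6 = {c, f, h, i}  B7 = {b, d, g, j}
Tree: B1–B2, B2–B3, B1–B4, B3–B5, B3–B6, B4–B7
Every bag has size at most 4, so the width is 4 − 1 = 3 and tw(G) ≤ 3. On the other hand G contains the 4-clique {b, d, g, j}. A clique must lie in a single bag of any decomposition, so no decomposition can have width below 3. Therefore the treewidth is 3.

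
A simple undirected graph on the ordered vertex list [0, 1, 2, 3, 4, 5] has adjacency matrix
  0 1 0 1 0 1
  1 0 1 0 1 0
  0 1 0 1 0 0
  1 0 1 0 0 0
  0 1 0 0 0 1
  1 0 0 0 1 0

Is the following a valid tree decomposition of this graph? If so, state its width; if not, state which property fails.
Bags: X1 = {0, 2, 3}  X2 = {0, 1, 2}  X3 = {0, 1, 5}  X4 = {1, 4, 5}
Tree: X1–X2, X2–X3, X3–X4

Vertex coverage: the bags together contain {0, 1, 2, 3, 4, 5}, the full vertex set. Edge coverage: each edge of G has both endpoints in at least one bag. Running intersection: for every vertex, the bags containing it form a connected subtree. All three properties hold, so this is a valid tree decomposition of width max|bag| − 1 = 2, and hence tw(G) ≤ 2.

Yes; width 2.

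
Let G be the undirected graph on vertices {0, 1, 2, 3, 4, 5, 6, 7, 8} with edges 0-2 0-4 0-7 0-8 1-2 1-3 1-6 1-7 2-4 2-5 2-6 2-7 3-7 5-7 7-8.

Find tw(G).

2

A width-2 tree decomposition is:
Bags: B1 = {1, 2, 7}  B2 = {1, 2, 6}  B3 = {2, 5, 7}  B4 = {0, 2, 7}  B5 = {1, 3, 7}  B6 = {0, 7, 8}  B7 = {0, 2, 4}
Tree: B1–B2, B1–B3, B1–B4, B1–B5, B4–B6, B4–B7
Every bag has size at most 3, so the width is 3 − 1 = 2 and tw(G) ≤ 2. Conversely, {0, 7, 8} is a clique of size 3, and the vertices of any clique must share a bag in every tree decomposition; so some bag has ≥ 3 vertices and tw(G) ≥ 2. Combining the bounds, tw(G) = 2.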